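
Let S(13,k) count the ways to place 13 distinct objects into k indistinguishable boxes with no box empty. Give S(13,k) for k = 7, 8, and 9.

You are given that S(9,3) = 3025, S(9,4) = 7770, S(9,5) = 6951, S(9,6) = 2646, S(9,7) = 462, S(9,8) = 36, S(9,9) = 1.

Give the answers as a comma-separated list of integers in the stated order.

[10] T[10,4]:4*7770+3025=34105 · T[10,5]:5*6951+7770=42525 · T[10,6]:6*2646+6951=22827 · T[10,7]:7*462+2646=5880 · T[10,8]:8*36+462=750 · T[10,9]:9*1+36=45
[11] T[11,5]:5*42525+34105=246730 · T[11,6]:6*22827+42525=179487 · T[11,7]:7*5880+22827=63987 · T[11,8]:8*750+5880=11880 · T[11,9]:9*45+750=1155
[12] T[12,6]:6*179487+246730=1323652 · T[12,7]:7*63987+179487=627396 · T[12,8]:8*11880+63987=159027 · T[12,9]:9*1155+11880=22275
[13] T[13,7]:7*627396+1323652=5715424 · T[13,8]:8*159027+627396=1899612 · T[13,9]:9*22275+159027=359502
Read S(13,7) = 5715424, S(13,8) = 1899612, S(13,9) = 359502.

5715424, 1899612, 359502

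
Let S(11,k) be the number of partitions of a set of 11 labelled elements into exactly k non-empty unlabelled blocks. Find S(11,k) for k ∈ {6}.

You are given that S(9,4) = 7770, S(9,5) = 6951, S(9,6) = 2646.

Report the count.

179487

r10: T_10,5=5×6951+7770=42525; T_10,6=6×2646+6951=22827
r11: T_11,6=6×22827+42525=179487
Read S(11,6) = 179487.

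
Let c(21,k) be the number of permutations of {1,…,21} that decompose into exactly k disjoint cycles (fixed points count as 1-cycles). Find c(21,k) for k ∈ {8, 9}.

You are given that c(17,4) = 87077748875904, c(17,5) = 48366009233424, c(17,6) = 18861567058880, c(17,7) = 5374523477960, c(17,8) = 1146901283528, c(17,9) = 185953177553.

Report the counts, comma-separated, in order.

r18: T_18,5=17×48366009233424+87077748875904=909299905844112; T_18,6=17×18861567058880+48366009233424=369012649234384; T_18,7=17×5374523477960+18861567058880=110228466184200; T_18,8=17×1146901283528+5374523477960=24871845297936; T_18,9=17×185953177553+1146901283528=4308105301929
r19: T_19,6=18×369012649234384+909299905844112=7551527592063024; T_19,7=18×110228466184200+369012649234384=2353125040549984; T_19,8=18×24871845297936+110228466184200=557921681547048; T_19,9=18×4308105301929+24871845297936=102417740732658
r20: T_20,7=19×2353125040549984+7551527592063024=52260903362512720; T_20,8=19×557921681547048+2353125040549984=12953636989943896; T_20,9=19×102417740732658+557921681547048=2503858755467550
r21: T_21,8=20×12953636989943896+52260903362512720=311333643161390640; T_21,9=20×2503858755467550+12953636989943896=63030812099294896
Read c(21,8) = 311333643161390640, c(21,9) = 63030812099294896.

311333643161390640, 63030812099294896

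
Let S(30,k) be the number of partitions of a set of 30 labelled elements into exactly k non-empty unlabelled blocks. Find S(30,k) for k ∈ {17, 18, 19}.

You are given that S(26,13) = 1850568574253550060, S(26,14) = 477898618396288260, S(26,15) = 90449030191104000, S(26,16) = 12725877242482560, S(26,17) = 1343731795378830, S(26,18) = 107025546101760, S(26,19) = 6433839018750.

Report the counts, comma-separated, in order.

i=27: T(27,14)=1850568574253550060+14·477898618396288260=8541149231801585700 | T(27,15)=477898618396288260+15·90449030191104000=1834634071262848260 | T(27,16)=90449030191104000+16·12725877242482560=294063066070824960 | T(27,17)=12725877242482560+17·1343731795378830=35569317763922670 | T(27,18)=1343731795378830+18·107025546101760=3270191625210510 | T(27,19)=107025546101760+19·6433839018750=229268487458010
i=28: T(28,15)=8541149231801585700+15·1834634071262848260=36060660300744309600 | T(28,16)=1834634071262848260+16·294063066070824960=6539643128396047620 | T(28,17)=294063066070824960+17·35569317763922670=898741468057510350 | T(28,18)=35569317763922670+18·3270191625210510=94432767017711850 | T(28,19)=3270191625210510+19·229268487458010=7626292886912700
i=29: T(29,16)=36060660300744309600+16·6539643128396047620=140694950355081071520 | T(29,17)=6539643128396047620+17·898741468057510350=21818248085373723570 | T(29,18)=898741468057510350+18·94432767017711850=2598531274376323650 | T(29,19)=94432767017711850+19·7626292886912700=239332331869053150
i=30: T(30,17)=140694950355081071520+17·21818248085373723570=511605167806434372210 | T(30,18)=21818248085373723570+18·2598531274376323650=68591811024147549270 | T(30,19)=2598531274376323650+19·239332331869053150=7145845579888333500
Read S(30,17) = 511605167806434372210, S(30,18) = 68591811024147549270, S(30,19) = 7145845579888333500.

511605167806434372210, 68591811024147549270, 7145845579888333500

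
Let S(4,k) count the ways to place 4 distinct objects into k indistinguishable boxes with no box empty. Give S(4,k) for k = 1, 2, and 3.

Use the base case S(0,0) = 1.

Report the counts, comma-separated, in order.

1, 7, 6

r1: T_1,1=1×0+1=1
r2: T_2,1=1×1+0=1; T_2,2=2×0+1=1
r3: T_3,1=1×1+0=1; T_3,2=2×1+1=3; T_3,3=3×0+1=1
r4: T_4,1=1×1+0=1; T_4,2=2×3+1=7; T_4,3=3×1+3=6
Read S(4,1) = 1, S(4,2) = 7, S(4,3) = 6.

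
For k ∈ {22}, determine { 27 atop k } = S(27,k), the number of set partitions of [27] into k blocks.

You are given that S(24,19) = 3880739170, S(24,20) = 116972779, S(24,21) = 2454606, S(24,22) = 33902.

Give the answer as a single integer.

row 25: T[25][20]=20·116972779+3880739170=6220194750  T[25][21]=21·2454606+116972779=168519505  T[25][22]=22·33902+2454606=3200450
row 26: T[26][21]=21·168519505+6220194750=9759104355  T[26][22]=22·3200450+168519505=238929405
row 27: T[27][22]=22·238929405+9759104355=15015551265
Read S(27,22) = 15015551265.

15015551265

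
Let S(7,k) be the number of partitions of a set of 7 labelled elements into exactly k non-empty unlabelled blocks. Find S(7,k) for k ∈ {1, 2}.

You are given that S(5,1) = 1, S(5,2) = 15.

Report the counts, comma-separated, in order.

@6  (6,1):1·1+0→1, (6,2):15·2+1→31
@7  (7,1):1·1+0→1, (7,2):31·2+1→63
Read S(7,1) = 1, S(7,2) = 63.

1, 63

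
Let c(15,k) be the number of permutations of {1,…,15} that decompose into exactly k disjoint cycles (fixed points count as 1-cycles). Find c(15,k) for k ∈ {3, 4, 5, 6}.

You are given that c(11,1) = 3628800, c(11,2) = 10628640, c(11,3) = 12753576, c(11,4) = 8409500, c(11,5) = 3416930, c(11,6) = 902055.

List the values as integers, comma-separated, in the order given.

row 12: T[12][1]=11·3628800+0=39916800  T[12][2]=11·10628640+3628800=120543840  T[12][3]=11·12753576+10628640=150917976  T[12][4]=11·8409500+12753576=105258076  T[12][5]=11·3416930+8409500=45995730  T[12][6]=11·902055+3416930=13339535
row 13: T[13][1]=12·39916800+0=479001600  T[13][2]=12·120543840+39916800=1486442880  T[13][3]=12·150917976+120543840=1931559552  T[13][4]=12·105258076+150917976=1414014888  T[13][5]=12·45995730+105258076=657206836  T[13][6]=12·13339535+45995730=206070150
row 14: T[14][2]=13·1486442880+479001600=19802759040  T[14][3]=13·1931559552+1486442880=26596717056  T[14][4]=13·1414014888+1931559552=20313753096  T[14][5]=13·657206836+1414014888=9957703756  T[14][6]=13·206070150+657206836=3336118786
row 15: T[15][3]=14·26596717056+19802759040=392156797824  T[15][4]=14·20313753096+26596717056=310989260400  T[15][5]=14·9957703756+20313753096=159721605680  T[15][6]=14·3336118786+9957703756=56663366760
Read c(15,3) = 392156797824, c(15,4) = 310989260400, c(15,5) = 159721605680, c(15,6) = 56663366760.

392156797824, 310989260400, 159721605680, 56663366760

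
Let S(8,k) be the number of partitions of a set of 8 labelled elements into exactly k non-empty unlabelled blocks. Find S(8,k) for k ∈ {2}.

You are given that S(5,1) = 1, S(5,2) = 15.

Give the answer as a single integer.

127

i=6: T(6,1)=0+1·1=1 | T(6,2)=1+2·15=31
i=7: T(7,1)=0+1·1=1 | T(7,2)=1+2·31=63
i=8: T(8,2)=1+2·63=127
Read S(8,2) = 127.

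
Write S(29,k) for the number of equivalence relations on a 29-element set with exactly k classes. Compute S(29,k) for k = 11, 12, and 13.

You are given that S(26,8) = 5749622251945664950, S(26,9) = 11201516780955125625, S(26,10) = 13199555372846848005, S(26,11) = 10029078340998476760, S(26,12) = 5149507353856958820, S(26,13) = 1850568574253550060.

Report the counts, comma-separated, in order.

18059551225961878690915, 13326679652926121224470, 6855064482242755179765

i=27: T(27,9)=5749622251945664950+9·11201516780955125625=106563273280541795575 | T(27,10)=11201516780955125625+10·13199555372846848005=143197070509423605675 | T(27,11)=13199555372846848005+11·10029078340998476760=123519417123830092365 | T(27,12)=10029078340998476760+12·5149507353856958820=71823166587281982600 | T(27,13)=5149507353856958820+13·1850568574253550060=29206898819153109600
i=28: T(28,10)=106563273280541795575+10·143197070509423605675=1538533978374777852325 | T(28,11)=143197070509423605675+11·123519417123830092365=1501910658871554621690 | T(28,12)=123519417123830092365+12·71823166587281982600=985397416171213883565 | T(28,13)=71823166587281982600+13·29206898819153109600=451512851236272407400
i=29: T(29,11)=1538533978374777852325+11·1501910658871554621690=18059551225961878690915 | T(29,12)=1501910658871554621690+12·985397416171213883565=13326679652926121224470 | T(29,13)=985397416171213883565+13·451512851236272407400=6855064482242755179765
Read S(29,11) = 18059551225961878690915, S(29,12) = 13326679652926121224470, S(29,13) = 6855064482242755179765.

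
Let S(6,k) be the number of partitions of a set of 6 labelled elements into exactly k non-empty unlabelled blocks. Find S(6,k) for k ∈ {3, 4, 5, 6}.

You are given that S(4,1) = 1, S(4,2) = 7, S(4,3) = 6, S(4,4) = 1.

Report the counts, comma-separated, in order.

90, 65, 15, 1

@5  (5,2):7·2+1→15, (5,3):6·3+7→25, (5,4):1·4+6→10, (5,5):0·5+1→1
@6  (6,3):25·3+15→90, (6,4):10·4+25→65, (6,5):1·5+10→15, (6,6):0·6+1→1
Read S(6,3) = 90, S(6,4) = 65, S(6,5) = 15, S(6,6) = 1.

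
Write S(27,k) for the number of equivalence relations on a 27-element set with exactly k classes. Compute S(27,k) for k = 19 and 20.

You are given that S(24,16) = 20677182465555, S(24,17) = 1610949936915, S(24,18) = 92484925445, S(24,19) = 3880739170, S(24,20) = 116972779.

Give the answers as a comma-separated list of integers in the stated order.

[25] T[25,17]:17*1610949936915+20677182465555=48063331393110 · T[25,18]:18*92484925445+1610949936915=3275678594925 · T[25,19]:19*3880739170+92484925445=166218969675 · T[25,20]:20*116972779+3880739170=6220194750
[26] T[26,18]:18*3275678594925+48063331393110=107025546101760 · T[26,19]:19*166218969675+3275678594925=6433839018750 · T[26,20]:20*6220194750+166218969675=290622864675
[27] T[27,19]:19*6433839018750+107025546101760=229268487458010 · T[27,20]:20*290622864675+6433839018750=12246296312250
Read S(27,19) = 229268487458010, S(27,20) = 12246296312250.

229268487458010, 12246296312250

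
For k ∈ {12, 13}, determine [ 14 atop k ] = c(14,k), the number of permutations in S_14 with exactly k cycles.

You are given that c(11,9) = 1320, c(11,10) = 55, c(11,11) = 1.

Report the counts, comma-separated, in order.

row 12: T[12][10]=11·55+1320=1925  T[12][11]=11·1+55=66  T[12][12]=11·0+1=1
row 13: T[13][11]=12·66+1925=2717  T[13][12]=12·1+66=78  T[13][13]=12·0+1=1
row 14: T[14][12]=13·78+2717=3731  T[14][13]=13·1+78=91
Read c(14,12) = 3731, c(14,13) = 91.

3731, 91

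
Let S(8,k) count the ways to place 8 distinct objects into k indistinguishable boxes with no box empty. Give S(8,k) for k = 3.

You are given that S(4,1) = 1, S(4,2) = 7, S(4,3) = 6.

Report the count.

966

i=5: T(5,1)=0+1·1=1 | T(5,2)=1+2·7=15 | T(5,3)=7+3·6=25
i=6: T(6,1)=0+1·1=1 | T(6,2)=1+2·15=31 | T(6,3)=15+3·25=90
i=7: T(7,2)=1+2·31=63 | T(7,3)=31+3·90=301
i=8: T(8,3)=63+3·301=966
Read S(8,3) = 966.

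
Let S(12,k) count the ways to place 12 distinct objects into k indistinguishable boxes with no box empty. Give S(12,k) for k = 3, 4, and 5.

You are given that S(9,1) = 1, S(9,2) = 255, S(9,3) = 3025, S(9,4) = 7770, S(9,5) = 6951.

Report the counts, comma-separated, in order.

row 10: T[10][1]=1·1+0=1  T[10][2]=2·255+1=511  T[10][3]=3·3025+255=9330  T[10][4]=4·7770+3025=34105  T[10][5]=5·6951+7770=42525
row 11: T[11][2]=2·511+1=1023  T[11][3]=3·9330+511=28501  T[11][4]=4·34105+9330=145750  T[11][5]=5·42525+34105=246730
row 12: T[12][3]=3·28501+1023=86526  T[12][4]=4·145750+28501=611501  T[12][5]=5·246730+145750=1379400
Read S(12,3) = 86526, S(12,4) = 611501, S(12,5) = 1379400.

86526, 611501, 1379400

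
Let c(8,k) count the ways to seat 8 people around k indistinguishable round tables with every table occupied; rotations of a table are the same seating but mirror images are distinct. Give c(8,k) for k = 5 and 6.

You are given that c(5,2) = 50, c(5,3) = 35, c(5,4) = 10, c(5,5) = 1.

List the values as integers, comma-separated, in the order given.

[6] T[6,3]:5*35+50=225 · T[6,4]:5*10+35=85 · T[6,5]:5*1+10=15 · T[6,6]:5*0+1=1
[7] T[7,4]:6*85+225=735 · T[7,5]:6*15+85=175 · T[7,6]:6*1+15=21
[8] T[8,5]:7*175+735=1960 · T[8,6]:7*21+175=322
Read c(8,5) = 1960, c(8,6) = 322.

1960, 322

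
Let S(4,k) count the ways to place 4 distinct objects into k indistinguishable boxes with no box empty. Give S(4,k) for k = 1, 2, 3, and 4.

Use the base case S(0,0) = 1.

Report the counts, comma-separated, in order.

r1: T_1,1=1×0+1=1
r2: T_2,1=1×1+0=1; T_2,2=2×0+1=1
r3: T_3,1=1×1+0=1; T_3,2=2×1+1=3; T_3,3=3×0+1=1
r4: T_4,1=1×1+0=1; T_4,2=2×3+1=7; T_4,3=3×1+3=6; T_4,4=4×0+1=1
Read S(4,1) = 1, S(4,2) = 7, S(4,3) = 6, S(4,4) = 1.

1, 7, 6, 1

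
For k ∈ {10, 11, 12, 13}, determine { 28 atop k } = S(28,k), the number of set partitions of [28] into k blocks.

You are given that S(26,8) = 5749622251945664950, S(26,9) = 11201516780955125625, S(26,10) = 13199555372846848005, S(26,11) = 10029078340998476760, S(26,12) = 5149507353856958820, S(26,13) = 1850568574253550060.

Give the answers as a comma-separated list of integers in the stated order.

1538533978374777852325, 1501910658871554621690, 985397416171213883565, 451512851236272407400

@27  (27,9):11201516780955125625·9+5749622251945664950→106563273280541795575, (27,10):13199555372846848005·10+11201516780955125625→143197070509423605675, (27,11):10029078340998476760·11+13199555372846848005→123519417123830092365, (27,12):5149507353856958820·12+10029078340998476760→71823166587281982600, (27,13):1850568574253550060·13+5149507353856958820→29206898819153109600
@28  (28,10):143197070509423605675·10+106563273280541795575→1538533978374777852325, (28,11):123519417123830092365·11+143197070509423605675→1501910658871554621690, (28,12):71823166587281982600·12+123519417123830092365→985397416171213883565, (28,13):29206898819153109600·13+71823166587281982600→451512851236272407400
Read S(28,10) = 1538533978374777852325, S(28,11) = 1501910658871554621690, S(28,12) = 985397416171213883565, S(28,13) = 451512851236272407400.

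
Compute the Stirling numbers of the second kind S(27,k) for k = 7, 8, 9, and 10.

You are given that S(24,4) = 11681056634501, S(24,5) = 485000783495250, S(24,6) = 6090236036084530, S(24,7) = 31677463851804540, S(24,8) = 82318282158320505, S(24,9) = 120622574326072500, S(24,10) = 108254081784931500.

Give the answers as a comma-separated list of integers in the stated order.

row 25: T[25][5]=5·485000783495250+11681056634501=2436684974110751  T[25][6]=6·6090236036084530+485000783495250=37026417000002430  T[25][7]=7·31677463851804540+6090236036084530=227832482998716310  T[25][8]=8·82318282158320505+31677463851804540=690223721118368580  T[25][9]=9·120622574326072500+82318282158320505=1167921451092973005  T[25][10]=10·108254081784931500+120622574326072500=1203163392175387500
row 26: T[26][6]=6·37026417000002430+2436684974110751=224595186974125331  T[26][7]=7·227832482998716310+37026417000002430=1631853797991016600  T[26][8]=8·690223721118368580+227832482998716310=5749622251945664950  T[26][9]=9·1167921451092973005+690223721118368580=11201516780955125625  T[26][10]=10·1203163392175387500+1167921451092973005=13199555372846848005
row 27: T[27][7]=7·1631853797991016600+224595186974125331=11647571772911241531  T[27][8]=8·5749622251945664950+1631853797991016600=47628831813556336200  T[27][9]=9·11201516780955125625+5749622251945664950=106563273280541795575  T[27][10]=10·13199555372846848005+11201516780955125625=143197070509423605675
Read S(27,7) = 11647571772911241531, S(27,8) = 47628831813556336200, S(27,9) = 106563273280541795575, S(27,10) = 143197070509423605675.

11647571772911241531, 47628831813556336200, 106563273280541795575, 143197070509423605675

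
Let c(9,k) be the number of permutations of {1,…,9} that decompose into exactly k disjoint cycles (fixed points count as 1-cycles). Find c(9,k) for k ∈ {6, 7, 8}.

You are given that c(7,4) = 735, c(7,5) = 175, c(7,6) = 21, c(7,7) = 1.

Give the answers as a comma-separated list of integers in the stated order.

@8  (8,5):175·7+735→1960, (8,6):21·7+175→322, (8,7):1·7+21→28, (8,8):0·7+1→1
@9  (9,6):322·8+1960→4536, (9,7):28·8+322→546, (9,8):1·8+28→36
Read c(9,6) = 4536, c(9,7) = 546, c(9,8) = 36.

4536, 546, 36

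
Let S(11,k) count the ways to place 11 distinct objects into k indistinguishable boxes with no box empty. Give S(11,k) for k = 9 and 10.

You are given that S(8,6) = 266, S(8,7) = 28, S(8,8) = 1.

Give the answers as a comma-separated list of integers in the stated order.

1155, 55

i=9: T(9,7)=266+7·28=462 | T(9,8)=28+8·1=36 | T(9,9)=1+9·0=1
i=10: T(10,8)=462+8·36=750 | T(10,9)=36+9·1=45 | T(10,10)=1+10·0=1
i=11: T(11,9)=750+9·45=1155 | T(11,10)=45+10·1=55
Read S(11,9) = 1155, S(11,10) = 55.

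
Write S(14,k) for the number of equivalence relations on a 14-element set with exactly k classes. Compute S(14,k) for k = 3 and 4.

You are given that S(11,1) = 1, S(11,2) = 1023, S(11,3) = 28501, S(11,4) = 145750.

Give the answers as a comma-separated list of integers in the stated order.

row 12: T[12][1]=1·1+0=1  T[12][2]=2·1023+1=2047  T[12][3]=3·28501+1023=86526  T[12][4]=4·145750+28501=611501
row 13: T[13][2]=2·2047+1=4095  T[13][3]=3·86526+2047=261625  T[13][4]=4·611501+86526=2532530
row 14: T[14][3]=3·261625+4095=788970  T[14][4]=4·2532530+261625=10391745
Read S(14,3) = 788970, S(14,4) = 10391745.

788970, 10391745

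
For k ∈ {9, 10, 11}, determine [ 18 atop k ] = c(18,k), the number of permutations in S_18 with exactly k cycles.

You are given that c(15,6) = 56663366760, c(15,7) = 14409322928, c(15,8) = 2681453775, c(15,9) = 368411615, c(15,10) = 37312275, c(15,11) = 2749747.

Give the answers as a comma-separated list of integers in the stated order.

i=16: T(16,7)=56663366760+15·14409322928=272803210680 | T(16,8)=14409322928+15·2681453775=54631129553 | T(16,9)=2681453775+15·368411615=8207628000 | T(16,10)=368411615+15·37312275=928095740 | T(16,11)=37312275+15·2749747=78558480
i=17: T(17,8)=272803210680+16·54631129553=1146901283528 | T(17,9)=54631129553+16·8207628000=185953177553 | T(17,10)=8207628000+16·928095740=23057159840 | T(17,11)=928095740+16·78558480=2185031420
i=18: T(18,9)=1146901283528+17·185953177553=4308105301929 | T(18,10)=185953177553+17·23057159840=577924894833 | T(18,11)=23057159840+17·2185031420=60202693980
Read c(18,9) = 4308105301929, c(18,10) = 577924894833, c(18,11) = 60202693980.

4308105301929, 577924894833, 60202693980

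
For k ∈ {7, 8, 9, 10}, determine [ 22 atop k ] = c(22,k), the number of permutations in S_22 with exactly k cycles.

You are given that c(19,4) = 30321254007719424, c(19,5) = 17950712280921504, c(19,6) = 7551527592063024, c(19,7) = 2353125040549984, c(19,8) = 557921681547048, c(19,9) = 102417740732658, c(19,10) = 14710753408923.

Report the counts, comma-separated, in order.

@20  (20,5):17950712280921504·19+30321254007719424→371384787345228000, (20,6):7551527592063024·19+17950712280921504→161429736530118960, (20,7):2353125040549984·19+7551527592063024→52260903362512720, (20,8):557921681547048·19+2353125040549984→12953636989943896, (20,9):102417740732658·19+557921681547048→2503858755467550, (20,10):14710753408923·19+102417740732658→381922055502195
@21  (21,6):161429736530118960·20+371384787345228000→3599979517947607200, (21,7):52260903362512720·20+161429736530118960→1206647803780373360, (21,8):12953636989943896·20+52260903362512720→311333643161390640, (21,9):2503858755467550·20+12953636989943896→63030812099294896, (21,10):381922055502195·20+2503858755467550→10142299865511450
@22  (22,7):1206647803780373360·21+3599979517947607200→28939583397335447760, (22,8):311333643161390640·21+1206647803780373360→7744654310169576800, (22,9):63030812099294896·21+311333643161390640→1634980697246583456, (22,10):10142299865511450·21+63030812099294896→276019109275035346
Read c(22,7) = 28939583397335447760, c(22,8) = 7744654310169576800, c(22,9) = 1634980697246583456, c(22,10) = 276019109275035346.

28939583397335447760, 7744654310169576800, 1634980697246583456, 276019109275035346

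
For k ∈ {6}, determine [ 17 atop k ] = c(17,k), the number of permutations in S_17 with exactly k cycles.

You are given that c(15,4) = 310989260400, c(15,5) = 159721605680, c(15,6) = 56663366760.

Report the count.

i=16: T(16,5)=310989260400+15·159721605680=2706813345600 | T(16,6)=159721605680+15·56663366760=1009672107080
i=17: T(17,6)=2706813345600+16·1009672107080=18861567058880
Read c(17,6) = 18861567058880.

18861567058880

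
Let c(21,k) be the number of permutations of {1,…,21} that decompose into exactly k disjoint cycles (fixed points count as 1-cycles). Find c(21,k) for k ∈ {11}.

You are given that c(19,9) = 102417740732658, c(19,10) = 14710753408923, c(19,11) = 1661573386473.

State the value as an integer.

@20  (20,10):14710753408923·19+102417740732658→381922055502195, (20,11):1661573386473·19+14710753408923→46280647751910
@21  (21,11):46280647751910·20+381922055502195→1307535010540395
Read c(21,11) = 1307535010540395.

1307535010540395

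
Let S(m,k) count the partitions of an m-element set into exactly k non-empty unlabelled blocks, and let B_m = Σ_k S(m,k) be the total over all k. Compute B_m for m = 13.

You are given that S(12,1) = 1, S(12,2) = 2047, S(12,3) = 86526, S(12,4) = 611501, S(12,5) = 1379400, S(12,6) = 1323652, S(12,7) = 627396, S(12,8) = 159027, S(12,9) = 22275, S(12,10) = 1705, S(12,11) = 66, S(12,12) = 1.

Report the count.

27644437

r13: T_13,1=1×1+0=1; T_13,2=2×2047+1=4095; T_13,3=3×86526+2047=261625; T_13,4=4×611501+86526=2532530; T_13,5=5×1379400+611501=7508501; T_13,6=6×1323652+1379400=9321312; T_13,7=7×627396+1323652=5715424; T_13,8=8×159027+627396=1899612; T_13,9=9×22275+159027=359502; T_13,10=10×1705+22275=39325; T_13,11=11×66+1705=2431; T_13,12=12×1+66=78; T_13,13=13×0+1=1
B_13 = ΣS(13,k) = 1+4095+261625+2532530+7508501+9321312+5715424+1899612+359502+39325+2431+78+1 = 27644437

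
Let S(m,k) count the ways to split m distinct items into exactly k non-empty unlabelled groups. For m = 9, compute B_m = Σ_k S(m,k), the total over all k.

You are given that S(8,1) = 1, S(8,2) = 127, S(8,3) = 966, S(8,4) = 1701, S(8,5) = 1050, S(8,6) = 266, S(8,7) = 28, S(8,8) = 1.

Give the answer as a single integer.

@9  (9,1):1·1+0→1, (9,2):127·2+1→255, (9,3):966·3+127→3025, (9,4):1701·4+966→7770, (9,5):1050·5+1701→6951, (9,6):266·6+1050→2646, (9,7):28·7+266→462, (9,8):1·8+28→36, (9,9):0·9+1→1
B_9 = ΣS(9,k) = 1+255+3025+7770+6951+2646+462+36+1 = 21147

21147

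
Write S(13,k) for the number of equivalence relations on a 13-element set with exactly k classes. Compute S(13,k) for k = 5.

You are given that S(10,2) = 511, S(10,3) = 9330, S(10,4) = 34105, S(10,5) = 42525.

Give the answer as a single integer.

r11: T_11,3=3×9330+511=28501; T_11,4=4×34105+9330=145750; T_11,5=5×42525+34105=246730
r12: T_12,4=4×145750+28501=611501; T_12,5=5×246730+145750=1379400
r13: T_13,5=5×1379400+611501=7508501
Read S(13,5) = 7508501.

7508501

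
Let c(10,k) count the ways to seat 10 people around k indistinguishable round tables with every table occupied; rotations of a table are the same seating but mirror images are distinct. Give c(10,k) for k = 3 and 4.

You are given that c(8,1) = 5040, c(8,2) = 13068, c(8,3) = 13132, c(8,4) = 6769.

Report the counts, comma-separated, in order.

i=9: T(9,2)=5040+8·13068=109584 | T(9,3)=13068+8·13132=118124 | T(9,4)=13132+8·6769=67284
i=10: T(10,3)=109584+9·118124=1172700 | T(10,4)=118124+9·67284=723680
Read c(10,3) = 1172700, c(10,4) = 723680.

1172700, 723680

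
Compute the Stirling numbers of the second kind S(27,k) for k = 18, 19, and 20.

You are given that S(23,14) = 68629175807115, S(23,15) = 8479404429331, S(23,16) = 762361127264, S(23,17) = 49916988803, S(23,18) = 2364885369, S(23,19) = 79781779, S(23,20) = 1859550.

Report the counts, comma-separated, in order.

[24] T[24,15]:15*8479404429331+68629175807115=195820242247080 · T[24,16]:16*762361127264+8479404429331=20677182465555 · T[24,17]:17*49916988803+762361127264=1610949936915 · T[24,18]:18*2364885369+49916988803=92484925445 · T[24,19]:19*79781779+2364885369=3880739170 · T[24,20]:20*1859550+79781779=116972779
[25] T[25,16]:16*20677182465555+195820242247080=526655161695960 · T[25,17]:17*1610949936915+20677182465555=48063331393110 · T[25,18]:18*92484925445+1610949936915=3275678594925 · T[25,19]:19*3880739170+92484925445=166218969675 · T[25,20]:20*116972779+3880739170=6220194750
[26] T[26,17]:17*48063331393110+526655161695960=1343731795378830 · T[26,18]:18*3275678594925+48063331393110=107025546101760 · T[26,19]:19*166218969675+3275678594925=6433839018750 · T[26,20]:20*6220194750+166218969675=290622864675
[27] T[27,18]:18*107025546101760+1343731795378830=3270191625210510 · T[27,19]:19*6433839018750+107025546101760=229268487458010 · T[27,20]:20*290622864675+6433839018750=12246296312250
Read S(27,18) = 3270191625210510, S(27,19) = 229268487458010, S(27,20) = 12246296312250.

3270191625210510, 229268487458010, 12246296312250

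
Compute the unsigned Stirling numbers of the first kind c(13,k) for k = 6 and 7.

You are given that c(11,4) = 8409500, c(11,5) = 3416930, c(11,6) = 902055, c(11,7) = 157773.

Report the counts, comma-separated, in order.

206070150, 44990231

[12] T[12,5]:11*3416930+8409500=45995730 · T[12,6]:11*902055+3416930=13339535 · T[12,7]:11*157773+902055=2637558
[13] T[13,6]:12*13339535+45995730=206070150 · T[13,7]:12*2637558+13339535=44990231
Read c(13,6) = 206070150, c(13,7) = 44990231.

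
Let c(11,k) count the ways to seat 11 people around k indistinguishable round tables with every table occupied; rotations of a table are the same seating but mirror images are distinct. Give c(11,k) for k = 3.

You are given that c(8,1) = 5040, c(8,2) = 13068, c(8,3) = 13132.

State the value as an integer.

r9: T_9,1=8×5040+0=40320; T_9,2=8×13068+5040=109584; T_9,3=8×13132+13068=118124
r10: T_10,2=9×109584+40320=1026576; T_10,3=9×118124+109584=1172700
r11: T_11,3=10×1172700+1026576=12753576
Read c(11,3) = 12753576.

12753576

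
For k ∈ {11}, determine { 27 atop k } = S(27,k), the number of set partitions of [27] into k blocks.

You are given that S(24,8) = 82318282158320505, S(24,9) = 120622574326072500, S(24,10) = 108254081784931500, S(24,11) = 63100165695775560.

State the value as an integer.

123519417123830092365

i=25: T(25,9)=82318282158320505+9·120622574326072500=1167921451092973005 | T(25,10)=120622574326072500+10·108254081784931500=1203163392175387500 | T(25,11)=108254081784931500+11·63100165695775560=802355904438462660
i=26: T(26,10)=1167921451092973005+10·1203163392175387500=13199555372846848005 | T(26,11)=1203163392175387500+11·802355904438462660=10029078340998476760
i=27: T(27,11)=13199555372846848005+11·10029078340998476760=123519417123830092365
Read S(27,11) = 123519417123830092365.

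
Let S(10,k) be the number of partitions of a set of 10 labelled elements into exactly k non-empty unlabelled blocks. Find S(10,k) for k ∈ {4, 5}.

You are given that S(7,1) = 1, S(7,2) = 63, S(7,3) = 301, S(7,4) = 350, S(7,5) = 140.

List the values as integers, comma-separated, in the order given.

[8] T[8,2]:2*63+1=127 · T[8,3]:3*301+63=966 · T[8,4]:4*350+301=1701 · T[8,5]:5*140+350=1050
[9] T[9,3]:3*966+127=3025 · T[9,4]:4*1701+966=7770 · T[9,5]:5*1050+1701=6951
[10] T[10,4]:4*7770+3025=34105 · T[10,5]:5*6951+7770=42525
Read S(10,4) = 34105, S(10,5) = 42525.

34105, 42525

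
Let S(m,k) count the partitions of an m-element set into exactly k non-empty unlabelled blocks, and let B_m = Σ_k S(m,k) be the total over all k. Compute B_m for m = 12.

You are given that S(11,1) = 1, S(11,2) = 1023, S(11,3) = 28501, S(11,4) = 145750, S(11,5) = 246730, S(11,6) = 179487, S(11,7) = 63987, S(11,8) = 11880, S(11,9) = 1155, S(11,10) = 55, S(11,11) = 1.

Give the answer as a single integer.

4213597

@12  (12,1):1·1+0→1, (12,2):1023·2+1→2047, (12,3):28501·3+1023→86526, (12,4):145750·4+28501→611501, (12,5):246730·5+145750→1379400, (12,6):179487·6+246730→1323652, (12,7):63987·7+179487→627396, (12,8):11880·8+63987→159027, (12,9):1155·9+11880→22275, (12,10):55·10+1155→1705, (12,11):1·11+55→66, (12,12):0·12+1→1
B_12 = ΣS(12,k) = 1+2047+86526+611501+1379400+1323652+627396+159027+22275+1705+66+1 = 4213597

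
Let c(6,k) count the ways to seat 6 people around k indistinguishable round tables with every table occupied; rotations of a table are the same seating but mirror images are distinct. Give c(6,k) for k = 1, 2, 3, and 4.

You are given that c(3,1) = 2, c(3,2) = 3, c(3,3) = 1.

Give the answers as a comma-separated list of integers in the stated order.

[4] T[4,1]:3*2+0=6 · T[4,2]:3*3+2=11 · T[4,3]:3*1+3=6 · T[4,4]:3*0+1=1
[5] T[5,1]:4*6+0=24 · T[5,2]:4*11+6=50 · T[5,3]:4*6+11=35 · T[5,4]:4*1+6=10
[6] T[6,1]:5*24+0=120 · T[6,2]:5*50+24=274 · T[6,3]:5*35+50=225 · T[6,4]:5*10+35=85
Read c(6,1) = 120, c(6,2) = 274, c(6,3) = 225, c(6,4) = 85.

120, 274, 225, 85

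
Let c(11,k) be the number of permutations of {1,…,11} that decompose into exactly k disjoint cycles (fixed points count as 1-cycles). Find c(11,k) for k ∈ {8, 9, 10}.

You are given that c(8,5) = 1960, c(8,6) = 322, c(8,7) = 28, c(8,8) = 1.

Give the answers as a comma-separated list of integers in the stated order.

18150, 1320, 55

@9  (9,6):322·8+1960→4536, (9,7):28·8+322→546, (9,8):1·8+28→36, (9,9):0·8+1→1
@10  (10,7):546·9+4536→9450, (10,8):36·9+546→870, (10,9):1·9+36→45, (10,10):0·9+1→1
@11  (11,8):870·10+9450→18150, (11,9):45·10+870→1320, (11,10):1·10+45→55
Read c(11,8) = 18150, c(11,9) = 1320, c(11,10) = 55.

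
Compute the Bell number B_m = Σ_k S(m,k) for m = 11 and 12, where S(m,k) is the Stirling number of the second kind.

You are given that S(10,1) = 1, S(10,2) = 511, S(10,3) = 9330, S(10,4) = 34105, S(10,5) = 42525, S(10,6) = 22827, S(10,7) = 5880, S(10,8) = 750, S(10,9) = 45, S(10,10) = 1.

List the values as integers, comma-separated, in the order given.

[11] T[11,1]:1*1+0=1 · T[11,2]:2*511+1=1023 · T[11,3]:3*9330+511=28501 · T[11,4]:4*34105+9330=145750 · T[11,5]:5*42525+34105=246730 · T[11,6]:6*22827+42525=179487 · T[11,7]:7*5880+22827=63987 · T[11,8]:8*750+5880=11880 · T[11,9]:9*45+750=1155 · T[11,10]:10*1+45=55 · T[11,11]:11*0+1=1
[12] T[12,1]:1*1+0=1 · T[12,2]:2*1023+1=2047 · T[12,3]:3*28501+1023=86526 · T[12,4]:4*145750+28501=611501 · T[12,5]:5*246730+145750=1379400 · T[12,6]:6*179487+246730=1323652 · T[12,7]:7*63987+179487=627396 · T[12,8]:8*11880+63987=159027 · T[12,9]:9*1155+11880=22275 · T[12,10]:10*55+1155=1705 · T[12,11]:11*1+55=66 · T[12,12]:12*0+1=1
B_11 = ΣS(11,k) = 1+1023+28501+145750+246730+179487+63987+11880+1155+55+1 = 678570
B_12 = ΣS(12,k) = 1+2047+86526+611501+1379400+1323652+627396+159027+22275+1705+66+1 = 4213597

678570, 4213597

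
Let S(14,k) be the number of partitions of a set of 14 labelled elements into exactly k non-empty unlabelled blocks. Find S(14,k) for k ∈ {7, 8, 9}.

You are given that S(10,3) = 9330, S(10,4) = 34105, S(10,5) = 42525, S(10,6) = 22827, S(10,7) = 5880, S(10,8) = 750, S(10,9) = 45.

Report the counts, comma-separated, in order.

49329280, 20912320, 5135130

@11  (11,4):34105·4+9330→145750, (11,5):42525·5+34105→246730, (11,6):22827·6+42525→179487, (11,7):5880·7+22827→63987, (11,8):750·8+5880→11880, (11,9):45·9+750→1155
@12  (12,5):246730·5+145750→1379400, (12,6):179487·6+246730→1323652, (12,7):63987·7+179487→627396, (12,8):11880·8+63987→159027, (12,9):1155·9+11880→22275
@13  (13,6):1323652·6+1379400→9321312, (13,7):627396·7+1323652→5715424, (13,8):159027·8+627396→1899612, (13,9):22275·9+159027→359502
@14  (14,7):5715424·7+9321312→49329280, (14,8):1899612·8+5715424→20912320, (14,9):359502·9+1899612→5135130
Read S(14,7) = 49329280, S(14,8) = 20912320, S(14,9) = 5135130.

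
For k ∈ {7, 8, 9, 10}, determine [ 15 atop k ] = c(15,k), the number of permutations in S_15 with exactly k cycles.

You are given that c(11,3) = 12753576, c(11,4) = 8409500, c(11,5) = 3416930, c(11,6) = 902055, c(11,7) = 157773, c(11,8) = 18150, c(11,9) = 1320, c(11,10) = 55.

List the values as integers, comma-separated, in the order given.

i=12: T(12,4)=12753576+11·8409500=105258076 | T(12,5)=8409500+11·3416930=45995730 | T(12,6)=3416930+11·902055=13339535 | T(12,7)=902055+11·157773=2637558 | T(12,8)=157773+11·18150=357423 | T(12,9)=18150+11·1320=32670 | T(12,10)=1320+11·55=1925
i=13: T(13,5)=105258076+12·45995730=657206836 | T(13,6)=45995730+12·13339535=206070150 | T(13,7)=13339535+12·2637558=44990231 | T(13,8)=2637558+12·357423=6926634 | T(13,9)=357423+12·32670=749463 | T(13,10)=32670+12·1925=55770
i=14: T(14,6)=657206836+13·206070150=3336118786 | T(14,7)=206070150+13·44990231=790943153 | T(14,8)=44990231+13·6926634=135036473 | T(14,9)=6926634+13·749463=16669653 | T(14,10)=749463+13·55770=1474473
i=15: T(15,7)=3336118786+14·790943153=14409322928 | T(15,8)=790943153+14·135036473=2681453775 | T(15,9)=135036473+14·16669653=368411615 | T(15,10)=16669653+14·1474473=37312275
Read c(15,7) = 14409322928, c(15,8) = 2681453775, c(15,9) = 368411615, c(15,10) = 37312275.

14409322928, 2681453775, 368411615, 37312275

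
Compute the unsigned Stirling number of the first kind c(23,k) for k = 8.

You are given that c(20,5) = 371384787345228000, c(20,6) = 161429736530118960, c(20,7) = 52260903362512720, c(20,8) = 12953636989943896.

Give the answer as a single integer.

199321978221066137360

r21: T_21,6=20×161429736530118960+371384787345228000=3599979517947607200; T_21,7=20×52260903362512720+161429736530118960=1206647803780373360; T_21,8=20×12953636989943896+52260903362512720=311333643161390640
r22: T_22,7=21×1206647803780373360+3599979517947607200=28939583397335447760; T_22,8=21×311333643161390640+1206647803780373360=7744654310169576800
r23: T_23,8=22×7744654310169576800+28939583397335447760=199321978221066137360
Read c(23,8) = 199321978221066137360.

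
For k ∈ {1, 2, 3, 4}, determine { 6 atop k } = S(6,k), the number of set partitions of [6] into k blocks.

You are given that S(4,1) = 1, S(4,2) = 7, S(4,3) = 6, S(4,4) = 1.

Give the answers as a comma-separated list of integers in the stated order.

1, 31, 90, 65

@5  (5,1):1·1+0→1, (5,2):7·2+1→15, (5,3):6·3+7→25, (5,4):1·4+6→10
@6  (6,1):1·1+0→1, (6,2):15·2+1→31, (6,3):25·3+15→90, (6,4):10·4+25→65
Read S(6,1) = 1, S(6,2) = 31, S(6,3) = 90, S(6,4) = 65.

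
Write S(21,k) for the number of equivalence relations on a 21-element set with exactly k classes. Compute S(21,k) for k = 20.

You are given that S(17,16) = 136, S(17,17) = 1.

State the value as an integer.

210

row 18: T[18][17]=17·1+136=153  T[18][18]=18·0+1=1
row 19: T[19][18]=18·1+153=171  T[19][19]=19·0+1=1
row 20: T[20][19]=19·1+171=190  T[20][20]=20·0+1=1
row 21: T[21][20]=20·1+190=210
Read S(21,20) = 210.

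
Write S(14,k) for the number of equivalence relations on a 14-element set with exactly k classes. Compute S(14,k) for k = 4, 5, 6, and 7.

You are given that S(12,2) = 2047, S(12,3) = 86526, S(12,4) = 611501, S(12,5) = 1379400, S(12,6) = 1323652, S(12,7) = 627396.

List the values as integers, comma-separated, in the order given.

i=13: T(13,3)=2047+3·86526=261625 | T(13,4)=86526+4·611501=2532530 | T(13,5)=611501+5·1379400=7508501 | T(13,6)=1379400+6·1323652=9321312 | T(13,7)=1323652+7·627396=5715424
i=14: T(14,4)=261625+4·2532530=10391745 | T(14,5)=2532530+5·7508501=40075035 | T(14,6)=7508501+6·9321312=63436373 | T(14,7)=9321312+7·5715424=49329280
Read S(14,4) = 10391745, S(14,5) = 40075035, S(14,6) = 63436373, S(14,7) = 49329280.

10391745, 40075035, 63436373, 49329280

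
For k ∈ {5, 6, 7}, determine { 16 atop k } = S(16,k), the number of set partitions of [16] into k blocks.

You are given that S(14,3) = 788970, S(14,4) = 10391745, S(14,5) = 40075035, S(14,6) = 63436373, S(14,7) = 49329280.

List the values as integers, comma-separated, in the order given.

1096190550, 2734926558, 3281882604

i=15: T(15,4)=788970+4·10391745=42355950 | T(15,5)=10391745+5·40075035=210766920 | T(15,6)=40075035+6·63436373=420693273 | T(15,7)=63436373+7·49329280=408741333
i=16: T(16,5)=42355950+5·210766920=1096190550 | T(16,6)=210766920+6·420693273=2734926558 | T(16,7)=420693273+7·408741333=3281882604
Read S(16,5) = 1096190550, S(16,6) = 2734926558, S(16,7) = 3281882604.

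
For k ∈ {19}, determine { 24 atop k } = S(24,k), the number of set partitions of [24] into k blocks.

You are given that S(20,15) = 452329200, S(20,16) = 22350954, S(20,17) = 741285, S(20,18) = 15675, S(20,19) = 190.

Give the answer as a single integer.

row 21: T[21][16]=16·22350954+452329200=809944464  T[21][17]=17·741285+22350954=34952799  T[21][18]=18·15675+741285=1023435  T[21][19]=19·190+15675=19285
row 22: T[22][17]=17·34952799+809944464=1404142047  T[22][18]=18·1023435+34952799=53374629  T[22][19]=19·19285+1023435=1389850
row 23: T[23][18]=18·53374629+1404142047=2364885369  T[23][19]=19·1389850+53374629=79781779
row 24: T[24][19]=19·79781779+2364885369=3880739170
Read S(24,19) = 3880739170.

3880739170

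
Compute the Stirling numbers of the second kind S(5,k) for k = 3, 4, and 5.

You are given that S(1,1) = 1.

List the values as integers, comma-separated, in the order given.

@2  (2,1):1·1+0→1, (2,2):0·2+1→1
@3  (3,1):1·1+0→1, (3,2):1·2+1→3, (3,3):0·3+1→1
@4  (4,2):3·2+1→7, (4,3):1·3+3→6, (4,4):0·4+1→1
@5  (5,3):6·3+7→25, (5,4):1·4+6→10, (5,5):0·5+1→1
Read S(5,3) = 25, S(5,4) = 10, S(5,5) = 1.

25, 10, 1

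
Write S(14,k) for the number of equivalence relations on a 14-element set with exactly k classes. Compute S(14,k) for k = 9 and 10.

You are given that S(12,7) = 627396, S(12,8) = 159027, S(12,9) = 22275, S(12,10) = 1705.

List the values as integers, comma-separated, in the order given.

5135130, 752752

row 13: T[13][8]=8·159027+627396=1899612  T[13][9]=9·22275+159027=359502  T[13][10]=10·1705+22275=39325
row 14: T[14][9]=9·359502+1899612=5135130  T[14][10]=10·39325+359502=752752
Read S(14,9) = 5135130, S(14,10) = 752752.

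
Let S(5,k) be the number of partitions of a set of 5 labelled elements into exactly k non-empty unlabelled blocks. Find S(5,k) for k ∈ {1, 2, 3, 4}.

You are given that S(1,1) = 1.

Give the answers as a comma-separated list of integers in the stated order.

1, 15, 25, 10

@2  (2,1):1·1+0→1, (2,2):0·2+1→1
@3  (3,1):1·1+0→1, (3,2):1·2+1→3, (3,3):0·3+1→1
@4  (4,1):1·1+0→1, (4,2):3·2+1→7, (4,3):1·3+3→6, (4,4):0·4+1→1
@5  (5,1):1·1+0→1, (5,2):7·2+1→15, (5,3):6·3+7→25, (5,4):1·4+6→10
Read S(5,1) = 1, S(5,2) = 15, S(5,3) = 25, S(5,4) = 10.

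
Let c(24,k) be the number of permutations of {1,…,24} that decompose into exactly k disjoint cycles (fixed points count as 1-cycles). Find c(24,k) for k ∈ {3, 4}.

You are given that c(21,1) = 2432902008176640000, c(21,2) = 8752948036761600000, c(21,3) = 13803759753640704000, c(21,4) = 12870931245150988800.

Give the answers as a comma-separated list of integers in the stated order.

159539850276066860544000, 157375898285941510732800

row 22: T[22][1]=21·2432902008176640000+0=51090942171709440000  T[22][2]=21·8752948036761600000+2432902008176640000=186244810780170240000  T[22][3]=21·13803759753640704000+8752948036761600000=298631902863216384000  T[22][4]=21·12870931245150988800+13803759753640704000=284093315901811468800
row 23: T[23][2]=22·186244810780170240000+51090942171709440000=4148476779335454720000  T[23][3]=22·298631902863216384000+186244810780170240000=6756146673770930688000  T[23][4]=22·284093315901811468800+298631902863216384000=6548684852703068697600
row 24: T[24][3]=23·6756146673770930688000+4148476779335454720000=159539850276066860544000  T[24][4]=23·6548684852703068697600+6756146673770930688000=157375898285941510732800
Read c(24,3) = 159539850276066860544000, c(24,4) = 157375898285941510732800.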